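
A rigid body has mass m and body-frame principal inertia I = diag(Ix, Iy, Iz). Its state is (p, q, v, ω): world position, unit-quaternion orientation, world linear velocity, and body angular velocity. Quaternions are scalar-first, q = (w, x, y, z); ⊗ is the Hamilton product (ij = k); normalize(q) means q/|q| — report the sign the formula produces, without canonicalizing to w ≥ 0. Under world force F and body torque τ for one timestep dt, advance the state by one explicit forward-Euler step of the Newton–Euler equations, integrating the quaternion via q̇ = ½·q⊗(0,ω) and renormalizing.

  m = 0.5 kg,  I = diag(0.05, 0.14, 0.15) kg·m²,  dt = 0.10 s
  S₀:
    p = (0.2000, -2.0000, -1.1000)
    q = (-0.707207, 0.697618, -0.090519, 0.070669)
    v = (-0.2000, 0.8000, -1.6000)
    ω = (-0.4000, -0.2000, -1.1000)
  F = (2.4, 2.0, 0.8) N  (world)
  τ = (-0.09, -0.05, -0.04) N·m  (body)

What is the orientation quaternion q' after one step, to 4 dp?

q⊗(0,ω) = (0.3386793, 0.3965875, 0.8805536, 0.6021965)
q' = normalize(q + ½dt·q⊗(0,ω)) = (-0.6891, 0.7162, -0.0464, 0.1006)

q' = (-0.6891, 0.7162, -0.0464, 0.1006)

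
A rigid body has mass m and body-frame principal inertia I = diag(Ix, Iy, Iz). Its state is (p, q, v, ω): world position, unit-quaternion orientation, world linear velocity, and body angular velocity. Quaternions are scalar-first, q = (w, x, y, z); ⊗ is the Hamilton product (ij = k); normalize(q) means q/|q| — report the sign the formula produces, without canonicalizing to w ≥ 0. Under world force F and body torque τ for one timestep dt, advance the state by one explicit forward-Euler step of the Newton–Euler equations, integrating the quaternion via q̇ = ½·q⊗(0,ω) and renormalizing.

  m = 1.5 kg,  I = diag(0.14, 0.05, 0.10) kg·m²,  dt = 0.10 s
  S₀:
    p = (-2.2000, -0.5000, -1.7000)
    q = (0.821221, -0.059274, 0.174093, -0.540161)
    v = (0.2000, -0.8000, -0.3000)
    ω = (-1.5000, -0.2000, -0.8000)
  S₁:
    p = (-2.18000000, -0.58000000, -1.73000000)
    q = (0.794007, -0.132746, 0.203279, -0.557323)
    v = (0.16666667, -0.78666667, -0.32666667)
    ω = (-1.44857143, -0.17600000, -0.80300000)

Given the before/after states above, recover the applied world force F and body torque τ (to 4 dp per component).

F = (-0.5000, 0.2000, -0.4000)
τ = (0.0800, 0.0600, -0.0300)

rate change Δω = (0.05142857, 0.02400000, -0.00300000)
ω₀×(Iω₀) = (0.0080, 0.0480, -0.0270)
I·α + gyro = (0.0800, 0.0600, -0.0300)
v₁ − v₀ = (-0.03333333, 0.01333333, -0.02666667)
applied force F = (-0.5000, 0.2000, -0.4000)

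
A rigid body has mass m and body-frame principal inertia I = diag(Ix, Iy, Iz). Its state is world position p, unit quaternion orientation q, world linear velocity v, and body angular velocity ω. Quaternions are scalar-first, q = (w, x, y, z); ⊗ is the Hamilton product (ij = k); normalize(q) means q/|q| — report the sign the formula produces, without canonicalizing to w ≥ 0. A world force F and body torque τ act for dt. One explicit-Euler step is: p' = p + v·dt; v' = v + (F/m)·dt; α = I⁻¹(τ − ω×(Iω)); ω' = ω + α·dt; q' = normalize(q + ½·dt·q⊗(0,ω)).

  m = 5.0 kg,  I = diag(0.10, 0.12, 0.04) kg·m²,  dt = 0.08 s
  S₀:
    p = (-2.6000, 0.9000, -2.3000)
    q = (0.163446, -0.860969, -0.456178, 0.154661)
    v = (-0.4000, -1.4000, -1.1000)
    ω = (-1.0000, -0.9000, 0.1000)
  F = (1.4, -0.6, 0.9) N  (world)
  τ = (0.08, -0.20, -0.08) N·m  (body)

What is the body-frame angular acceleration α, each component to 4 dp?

α = (0.7280, -1.6167, -2.4500)

gyro term ω×Iω = (0.0072, -0.0060, 0.0180)
α = I⁻¹(τ − ω×Iω) = (0.7280, -1.6167, -2.4500)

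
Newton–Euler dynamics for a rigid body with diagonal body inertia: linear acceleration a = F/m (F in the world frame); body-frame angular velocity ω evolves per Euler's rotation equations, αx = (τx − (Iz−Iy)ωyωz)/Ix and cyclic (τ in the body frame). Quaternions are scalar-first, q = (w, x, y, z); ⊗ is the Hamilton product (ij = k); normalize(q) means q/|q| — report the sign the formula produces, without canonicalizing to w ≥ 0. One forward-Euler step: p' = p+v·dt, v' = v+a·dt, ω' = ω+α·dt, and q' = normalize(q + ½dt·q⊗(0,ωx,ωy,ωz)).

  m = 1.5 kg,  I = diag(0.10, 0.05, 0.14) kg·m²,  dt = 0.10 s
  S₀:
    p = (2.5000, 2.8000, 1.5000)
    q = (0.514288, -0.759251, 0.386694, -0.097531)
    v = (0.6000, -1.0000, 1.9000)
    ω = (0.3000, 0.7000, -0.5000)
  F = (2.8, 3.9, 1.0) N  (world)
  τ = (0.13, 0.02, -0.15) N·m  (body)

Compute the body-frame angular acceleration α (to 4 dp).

α = (1.6150, 0.2800, -0.9964)

precession coupling ω×(Iω) = (-0.0315, 0.0060, -0.0105)
(τ − ω×Iω)/I = (1.6150, 0.2800, -0.9964)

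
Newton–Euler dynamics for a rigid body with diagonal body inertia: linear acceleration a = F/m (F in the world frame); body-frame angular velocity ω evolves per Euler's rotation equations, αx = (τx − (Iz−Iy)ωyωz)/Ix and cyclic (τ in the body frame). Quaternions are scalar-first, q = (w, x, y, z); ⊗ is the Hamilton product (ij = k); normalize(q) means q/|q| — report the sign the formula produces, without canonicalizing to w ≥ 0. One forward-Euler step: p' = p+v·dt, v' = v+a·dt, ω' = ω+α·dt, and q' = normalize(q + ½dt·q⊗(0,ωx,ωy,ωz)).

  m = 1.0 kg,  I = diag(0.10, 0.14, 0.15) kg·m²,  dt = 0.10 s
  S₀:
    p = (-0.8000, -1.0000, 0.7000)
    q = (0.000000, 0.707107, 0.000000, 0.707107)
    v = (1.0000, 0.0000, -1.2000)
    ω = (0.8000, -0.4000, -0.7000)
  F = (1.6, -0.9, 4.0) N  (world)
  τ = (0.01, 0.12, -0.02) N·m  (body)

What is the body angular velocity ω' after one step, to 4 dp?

gyro term ω×Iω = (0.0028, 0.0280, -0.0128)
α = I⁻¹(τ − ω×Iω) = (0.0720, 0.6571, -0.0480)
ω + α·dt = (0.8072, -0.3343, -0.7048)

ω' = (0.8072, -0.3343, -0.7048)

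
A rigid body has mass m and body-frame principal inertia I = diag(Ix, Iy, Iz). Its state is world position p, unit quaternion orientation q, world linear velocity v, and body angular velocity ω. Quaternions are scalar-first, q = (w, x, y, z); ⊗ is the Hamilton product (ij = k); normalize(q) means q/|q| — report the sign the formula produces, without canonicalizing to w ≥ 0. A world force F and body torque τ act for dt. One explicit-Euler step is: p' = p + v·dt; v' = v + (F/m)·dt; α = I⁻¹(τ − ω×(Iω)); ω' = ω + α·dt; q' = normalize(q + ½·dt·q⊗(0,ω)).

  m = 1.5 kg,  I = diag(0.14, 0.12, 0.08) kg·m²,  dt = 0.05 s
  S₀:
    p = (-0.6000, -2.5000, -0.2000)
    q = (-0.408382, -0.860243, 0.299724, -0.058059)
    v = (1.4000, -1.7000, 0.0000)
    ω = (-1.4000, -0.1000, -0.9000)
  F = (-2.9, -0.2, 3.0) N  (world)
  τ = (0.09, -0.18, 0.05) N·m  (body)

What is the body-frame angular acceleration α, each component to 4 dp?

α = (0.6686, -2.1300, 0.6600)

ω×(Iω) gyroscopic = (-0.0036, 0.0756, -0.0028)
(τ − ω×Iω)/I = (0.6686, -2.1300, 0.6600)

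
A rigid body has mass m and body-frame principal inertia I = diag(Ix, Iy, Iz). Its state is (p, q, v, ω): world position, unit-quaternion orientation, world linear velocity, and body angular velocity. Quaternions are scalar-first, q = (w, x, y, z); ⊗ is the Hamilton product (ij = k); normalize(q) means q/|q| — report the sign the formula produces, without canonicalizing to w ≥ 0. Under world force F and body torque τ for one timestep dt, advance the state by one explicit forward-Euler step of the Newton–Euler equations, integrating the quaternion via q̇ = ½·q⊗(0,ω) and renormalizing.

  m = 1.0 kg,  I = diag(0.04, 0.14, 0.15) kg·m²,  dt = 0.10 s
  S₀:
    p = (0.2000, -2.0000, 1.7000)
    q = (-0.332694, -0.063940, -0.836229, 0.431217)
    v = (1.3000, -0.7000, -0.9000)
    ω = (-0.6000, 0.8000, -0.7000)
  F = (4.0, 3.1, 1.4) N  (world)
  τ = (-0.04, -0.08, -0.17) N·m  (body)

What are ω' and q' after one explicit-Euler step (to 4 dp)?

α = I⁻¹(τ − ω×Iω) = (-0.8600, -0.2414, -0.8133)
ω' = ω + α·dt = (-0.6860, 0.7759, -0.7813)
Hamilton product q⊗(0,ω) = (0.9324711, 0.4400031, -0.5696434, -0.3200036)
q' = normalize(q + ½dt·q⊗(0,ω)) = (-0.2855, -0.0419, -0.8631, 0.4144)

ω' = (-0.6860, 0.7759, -0.7813)
q' = (-0.2855, -0.0419, -0.8631, 0.4144)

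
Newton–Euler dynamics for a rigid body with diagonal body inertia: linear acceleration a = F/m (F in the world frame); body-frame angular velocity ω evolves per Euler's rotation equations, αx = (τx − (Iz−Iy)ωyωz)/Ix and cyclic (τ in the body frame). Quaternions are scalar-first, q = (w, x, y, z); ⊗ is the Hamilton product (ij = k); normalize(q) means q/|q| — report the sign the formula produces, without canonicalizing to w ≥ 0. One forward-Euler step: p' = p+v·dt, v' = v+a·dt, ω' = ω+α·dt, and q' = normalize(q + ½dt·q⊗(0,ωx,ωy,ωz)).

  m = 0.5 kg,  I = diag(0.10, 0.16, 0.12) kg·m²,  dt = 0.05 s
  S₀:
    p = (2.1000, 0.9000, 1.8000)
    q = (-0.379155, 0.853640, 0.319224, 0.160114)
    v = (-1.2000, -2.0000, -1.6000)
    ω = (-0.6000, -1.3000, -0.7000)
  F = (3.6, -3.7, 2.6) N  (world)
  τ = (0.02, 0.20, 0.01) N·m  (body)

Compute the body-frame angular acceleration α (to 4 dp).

α = (0.5640, 1.3025, -0.3067)

precession coupling ω×(Iω) = (-0.0364, -0.0084, 0.0468)
angular accel α = (0.5640, 1.3025, -0.3067)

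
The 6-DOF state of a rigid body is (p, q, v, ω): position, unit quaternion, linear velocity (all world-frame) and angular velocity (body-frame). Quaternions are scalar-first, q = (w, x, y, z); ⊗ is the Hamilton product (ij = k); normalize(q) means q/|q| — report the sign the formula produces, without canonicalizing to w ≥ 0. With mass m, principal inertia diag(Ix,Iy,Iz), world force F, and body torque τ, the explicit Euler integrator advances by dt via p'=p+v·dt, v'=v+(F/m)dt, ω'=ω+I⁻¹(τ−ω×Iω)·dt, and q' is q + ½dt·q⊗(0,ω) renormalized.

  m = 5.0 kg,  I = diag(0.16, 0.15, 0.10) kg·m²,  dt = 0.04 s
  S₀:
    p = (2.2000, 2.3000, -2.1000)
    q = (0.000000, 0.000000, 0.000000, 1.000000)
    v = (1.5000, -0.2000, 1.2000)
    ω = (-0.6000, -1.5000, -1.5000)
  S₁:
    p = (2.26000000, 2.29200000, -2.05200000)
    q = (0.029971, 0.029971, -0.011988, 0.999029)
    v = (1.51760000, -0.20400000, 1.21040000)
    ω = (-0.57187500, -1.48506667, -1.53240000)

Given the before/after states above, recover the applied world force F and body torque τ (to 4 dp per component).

rate change Δω = (0.02812500, 0.01493333, -0.03240000)
I·α + gyro = (0.0000, 0.1100, -0.0900)
velocity change Δv = (0.01760000, -0.00400000, 0.01040000)
m·(v₁−v₀)/dt = (2.2000, -0.5000, 1.3000)

F = (2.2000, -0.5000, 1.3000)
τ = (0.0000, 0.1100, -0.0900)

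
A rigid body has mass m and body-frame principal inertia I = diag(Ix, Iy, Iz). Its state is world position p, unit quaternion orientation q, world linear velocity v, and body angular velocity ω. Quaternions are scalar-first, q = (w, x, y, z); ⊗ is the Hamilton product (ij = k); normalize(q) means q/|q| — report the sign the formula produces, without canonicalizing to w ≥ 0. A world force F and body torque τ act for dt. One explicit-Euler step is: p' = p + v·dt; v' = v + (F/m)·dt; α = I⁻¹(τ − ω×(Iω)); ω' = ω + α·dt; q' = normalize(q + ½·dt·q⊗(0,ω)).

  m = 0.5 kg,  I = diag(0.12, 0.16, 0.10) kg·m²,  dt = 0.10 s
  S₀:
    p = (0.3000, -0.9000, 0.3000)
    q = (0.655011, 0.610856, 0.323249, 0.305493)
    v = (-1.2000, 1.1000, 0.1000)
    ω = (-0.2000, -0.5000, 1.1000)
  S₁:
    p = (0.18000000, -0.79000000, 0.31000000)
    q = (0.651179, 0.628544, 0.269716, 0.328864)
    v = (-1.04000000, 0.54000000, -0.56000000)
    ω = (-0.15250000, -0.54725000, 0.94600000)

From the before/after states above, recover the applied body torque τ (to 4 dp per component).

τ = (0.0900, -0.0800, -0.1500)

Δω = ω₁−ω₀ = (0.04750000, -0.04725000, -0.15400000)
gyro term ω₀×Iω₀ = (0.0330, -0.0044, 0.0040)
applied torque τ = (0.0900, -0.0800, -0.1500)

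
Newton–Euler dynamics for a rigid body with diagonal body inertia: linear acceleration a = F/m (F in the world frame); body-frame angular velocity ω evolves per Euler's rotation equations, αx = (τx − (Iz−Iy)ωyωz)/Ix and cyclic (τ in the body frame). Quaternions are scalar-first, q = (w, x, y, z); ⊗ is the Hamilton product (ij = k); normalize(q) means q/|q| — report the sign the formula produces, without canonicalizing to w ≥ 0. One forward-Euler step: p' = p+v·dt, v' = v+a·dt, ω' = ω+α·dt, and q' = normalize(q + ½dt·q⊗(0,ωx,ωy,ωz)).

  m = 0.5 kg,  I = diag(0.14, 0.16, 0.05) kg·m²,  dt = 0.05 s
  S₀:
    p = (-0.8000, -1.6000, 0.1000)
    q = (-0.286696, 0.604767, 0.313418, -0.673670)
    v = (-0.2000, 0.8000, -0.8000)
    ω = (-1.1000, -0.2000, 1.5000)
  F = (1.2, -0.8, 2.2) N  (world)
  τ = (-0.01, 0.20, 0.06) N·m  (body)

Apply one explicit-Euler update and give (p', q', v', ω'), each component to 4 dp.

p' = (-0.8100, -1.5600, 0.0600)
q' = (-0.2430, 0.6204, 0.3104, -0.6781)
v' = (-0.0800, 0.7200, -0.5800)
ω' = (-1.1154, -0.0911, 1.5556)

p' = p + v·dt = (-0.8100, -1.5600, 0.0600)
v + (F/m)dt = (-0.0800, 0.7200, -0.5800)
gyro term ω×Iω = (0.0330, -0.1485, 0.0044)
angular accel α = (-0.3071, 2.1781, 1.1120)
ω' = ω + α·dt = (-1.1154, -0.0911, 1.5556)
2q̇ = q⊗(0,ω) = (1.7384323, 0.6507586, -0.1087743, -0.2062376)
updated quaternion q' = (-0.2430, 0.6204, 0.3104, -0.6781)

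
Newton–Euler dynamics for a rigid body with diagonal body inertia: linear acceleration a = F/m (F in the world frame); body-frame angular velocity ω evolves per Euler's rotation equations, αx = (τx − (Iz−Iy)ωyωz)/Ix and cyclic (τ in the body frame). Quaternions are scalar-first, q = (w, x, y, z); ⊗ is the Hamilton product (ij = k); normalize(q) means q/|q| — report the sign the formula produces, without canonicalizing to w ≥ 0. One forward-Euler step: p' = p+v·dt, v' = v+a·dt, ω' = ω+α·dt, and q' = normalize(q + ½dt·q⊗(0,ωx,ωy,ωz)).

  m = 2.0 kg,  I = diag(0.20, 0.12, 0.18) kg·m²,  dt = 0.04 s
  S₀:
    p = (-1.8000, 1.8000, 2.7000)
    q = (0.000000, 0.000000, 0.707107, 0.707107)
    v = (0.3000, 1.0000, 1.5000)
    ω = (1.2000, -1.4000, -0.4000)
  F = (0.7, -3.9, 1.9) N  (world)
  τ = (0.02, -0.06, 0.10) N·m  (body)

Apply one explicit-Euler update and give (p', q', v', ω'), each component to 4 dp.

p' = (-1.7880, 1.8400, 2.7600)
q' = (0.0254, 0.0141, 0.7236, 0.6896)
v' = (0.3140, 0.9220, 1.5380)
ω' = (1.1973, -1.4168, -0.4076)

new position p' = (-1.7880, 1.8400, 2.7600)
new velocity v' = (0.3140, 0.9220, 1.5380)
precession coupling ω×(Iω) = (0.0336, -0.0096, 0.1344)
(τ − ω×Iω)/I = (-0.0680, -0.4200, -0.1911)
ω' = ω + α·dt = (1.1973, -1.4168, -0.4076)
2q̇ = q⊗(0,ω) = (1.2727926, 0.7071070, 0.8485284, -0.8485284)
q + ½dt·q⊗(0,ω), renormalized = (0.0254, 0.0141, 0.7236, 0.6896)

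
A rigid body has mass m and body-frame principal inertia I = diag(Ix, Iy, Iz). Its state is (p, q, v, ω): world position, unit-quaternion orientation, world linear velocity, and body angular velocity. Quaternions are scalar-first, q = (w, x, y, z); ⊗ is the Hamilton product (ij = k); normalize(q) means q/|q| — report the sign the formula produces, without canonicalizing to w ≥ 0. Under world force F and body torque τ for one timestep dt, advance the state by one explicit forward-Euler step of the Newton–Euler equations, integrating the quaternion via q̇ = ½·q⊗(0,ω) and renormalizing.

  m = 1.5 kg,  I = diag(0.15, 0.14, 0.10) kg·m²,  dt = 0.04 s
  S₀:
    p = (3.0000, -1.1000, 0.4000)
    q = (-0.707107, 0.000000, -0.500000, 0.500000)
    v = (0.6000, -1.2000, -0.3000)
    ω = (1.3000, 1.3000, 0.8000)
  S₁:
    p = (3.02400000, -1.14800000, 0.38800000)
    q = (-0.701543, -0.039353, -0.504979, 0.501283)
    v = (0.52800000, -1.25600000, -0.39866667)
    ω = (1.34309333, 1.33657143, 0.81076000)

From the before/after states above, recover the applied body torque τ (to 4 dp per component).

rate change Δω = (0.04309333, 0.03657143, 0.01076000)
ω₀×(Iω₀) = (-0.0416, 0.0520, -0.0169)
applied torque τ = (0.1200, 0.1800, 0.0100)

τ = (0.1200, 0.1800, 0.0100)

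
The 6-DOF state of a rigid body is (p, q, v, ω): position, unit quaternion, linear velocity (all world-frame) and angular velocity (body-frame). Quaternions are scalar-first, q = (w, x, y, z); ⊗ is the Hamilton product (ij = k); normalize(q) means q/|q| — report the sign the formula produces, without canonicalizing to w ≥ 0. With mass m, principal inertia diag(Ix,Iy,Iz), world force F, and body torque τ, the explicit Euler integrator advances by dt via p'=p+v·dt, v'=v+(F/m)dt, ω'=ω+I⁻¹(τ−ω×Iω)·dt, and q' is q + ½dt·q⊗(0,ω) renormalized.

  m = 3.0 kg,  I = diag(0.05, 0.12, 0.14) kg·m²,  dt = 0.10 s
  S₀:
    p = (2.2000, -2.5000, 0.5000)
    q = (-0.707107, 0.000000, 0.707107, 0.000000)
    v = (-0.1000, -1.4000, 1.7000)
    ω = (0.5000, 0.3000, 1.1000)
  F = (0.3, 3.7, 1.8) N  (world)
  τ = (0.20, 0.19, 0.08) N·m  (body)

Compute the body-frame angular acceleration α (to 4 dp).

gyro term ω×Iω = (0.0066, -0.0495, 0.0105)
(τ − ω×Iω)/I = (3.8680, 1.9958, 0.4964)

α = (3.8680, 1.9958, 0.4964)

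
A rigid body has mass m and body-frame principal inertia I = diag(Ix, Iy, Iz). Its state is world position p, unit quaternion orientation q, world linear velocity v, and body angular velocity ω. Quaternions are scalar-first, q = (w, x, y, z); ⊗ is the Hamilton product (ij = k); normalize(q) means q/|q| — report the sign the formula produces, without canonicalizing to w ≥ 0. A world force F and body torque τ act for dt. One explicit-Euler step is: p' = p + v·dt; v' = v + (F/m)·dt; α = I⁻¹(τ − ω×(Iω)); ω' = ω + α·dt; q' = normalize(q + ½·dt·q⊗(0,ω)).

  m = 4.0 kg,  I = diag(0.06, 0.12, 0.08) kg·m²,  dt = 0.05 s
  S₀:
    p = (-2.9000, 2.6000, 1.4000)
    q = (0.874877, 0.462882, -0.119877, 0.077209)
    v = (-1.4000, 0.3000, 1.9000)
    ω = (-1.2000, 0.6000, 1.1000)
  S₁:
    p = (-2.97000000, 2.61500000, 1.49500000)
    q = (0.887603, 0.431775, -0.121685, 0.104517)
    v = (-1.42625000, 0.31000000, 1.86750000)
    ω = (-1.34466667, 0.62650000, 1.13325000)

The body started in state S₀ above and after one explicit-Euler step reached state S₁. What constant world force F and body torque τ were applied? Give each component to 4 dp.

Δω = ω₁−ω₀ = (-0.14466667, 0.02650000, 0.03325000)
τ = I·(Δω/dt) + ω₀×(Iω₀) = (-0.2000, 0.0900, 0.0100)
v₁ − v₀ = (-0.02625000, 0.01000000, -0.03250000)
applied force F = (-2.1000, 0.8000, -2.6000)

F = (-2.1000, 0.8000, -2.6000)
τ = (-0.2000, 0.0900, 0.0100)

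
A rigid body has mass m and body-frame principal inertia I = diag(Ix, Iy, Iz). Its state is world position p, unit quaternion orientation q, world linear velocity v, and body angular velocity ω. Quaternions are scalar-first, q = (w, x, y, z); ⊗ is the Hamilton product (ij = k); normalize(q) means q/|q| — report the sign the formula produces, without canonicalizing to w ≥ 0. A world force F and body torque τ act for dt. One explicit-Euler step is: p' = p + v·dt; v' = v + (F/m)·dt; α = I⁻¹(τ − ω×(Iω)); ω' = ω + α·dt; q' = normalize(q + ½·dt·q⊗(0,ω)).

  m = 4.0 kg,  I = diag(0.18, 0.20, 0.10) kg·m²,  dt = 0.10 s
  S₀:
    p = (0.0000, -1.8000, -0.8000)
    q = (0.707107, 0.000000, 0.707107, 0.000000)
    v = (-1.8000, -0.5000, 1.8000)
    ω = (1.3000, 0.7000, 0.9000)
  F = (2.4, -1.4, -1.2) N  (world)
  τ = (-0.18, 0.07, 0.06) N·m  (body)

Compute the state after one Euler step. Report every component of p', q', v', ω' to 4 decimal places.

p' = (-0.1800, -1.8500, -0.6200)
q' = (0.6798, 0.0775, 0.7291, -0.0141)
v' = (-1.7400, -0.5350, 1.7700)
ω' = (1.2350, 0.6882, 0.9418)

a = F/m = (0.6000, -0.3500, -0.3000)
new position p' = (-0.1800, -1.8500, -0.6200)
v + (F/m)dt = (-1.7400, -0.5350, 1.7700)
angular accel α = (-0.6500, -0.1180, 0.4180)
ω' = ω + α·dt = (1.2350, 0.6882, 0.9418)
q⊗(0,ω) = (-0.4949749, 1.5556354, 0.4949749, -0.2828428)
updated quaternion q' = (0.6798, 0.0775, 0.7291, -0.0141)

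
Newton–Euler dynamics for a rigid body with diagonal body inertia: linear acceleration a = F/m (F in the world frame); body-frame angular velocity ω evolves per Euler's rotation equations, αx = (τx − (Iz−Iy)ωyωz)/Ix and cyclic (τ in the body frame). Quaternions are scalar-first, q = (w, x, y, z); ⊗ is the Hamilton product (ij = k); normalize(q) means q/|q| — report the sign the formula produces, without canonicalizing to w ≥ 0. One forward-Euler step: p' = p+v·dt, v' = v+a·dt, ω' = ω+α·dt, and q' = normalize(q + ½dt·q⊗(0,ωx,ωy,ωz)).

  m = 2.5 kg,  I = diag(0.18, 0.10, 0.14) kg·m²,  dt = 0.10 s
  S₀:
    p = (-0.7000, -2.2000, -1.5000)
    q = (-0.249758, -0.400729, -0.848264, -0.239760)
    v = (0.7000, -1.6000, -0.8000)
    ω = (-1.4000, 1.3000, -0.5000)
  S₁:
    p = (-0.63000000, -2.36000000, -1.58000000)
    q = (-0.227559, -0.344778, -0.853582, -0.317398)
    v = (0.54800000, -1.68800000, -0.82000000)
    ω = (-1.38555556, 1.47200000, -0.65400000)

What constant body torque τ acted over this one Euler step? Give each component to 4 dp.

ω₁ − ω₀ = (0.01444444, 0.17200000, -0.15400000)
ω₀×(Iω₀) = (-0.0260, 0.0280, 0.1456)
applied torque τ = (0.0000, 0.2000, -0.0700)

τ = (0.0000, 0.2000, -0.0700)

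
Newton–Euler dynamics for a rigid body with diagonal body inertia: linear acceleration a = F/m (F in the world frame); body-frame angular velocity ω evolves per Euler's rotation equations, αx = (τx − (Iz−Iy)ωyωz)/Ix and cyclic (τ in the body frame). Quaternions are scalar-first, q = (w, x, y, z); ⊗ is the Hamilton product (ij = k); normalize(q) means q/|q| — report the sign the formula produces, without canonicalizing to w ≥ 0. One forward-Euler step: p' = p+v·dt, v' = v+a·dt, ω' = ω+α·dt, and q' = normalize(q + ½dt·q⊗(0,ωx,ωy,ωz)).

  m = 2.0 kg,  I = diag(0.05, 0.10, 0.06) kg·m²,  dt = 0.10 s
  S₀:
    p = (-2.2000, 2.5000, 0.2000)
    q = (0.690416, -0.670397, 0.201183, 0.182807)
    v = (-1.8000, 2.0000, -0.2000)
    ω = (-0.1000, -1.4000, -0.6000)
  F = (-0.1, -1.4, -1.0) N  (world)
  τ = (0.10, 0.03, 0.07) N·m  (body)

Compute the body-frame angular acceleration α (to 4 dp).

α = (2.6720, 0.3060, 1.0500)

precession coupling ω×(Iω) = (-0.0336, -0.0006, 0.0070)
angular accel α = (2.6720, 0.3060, 1.0500)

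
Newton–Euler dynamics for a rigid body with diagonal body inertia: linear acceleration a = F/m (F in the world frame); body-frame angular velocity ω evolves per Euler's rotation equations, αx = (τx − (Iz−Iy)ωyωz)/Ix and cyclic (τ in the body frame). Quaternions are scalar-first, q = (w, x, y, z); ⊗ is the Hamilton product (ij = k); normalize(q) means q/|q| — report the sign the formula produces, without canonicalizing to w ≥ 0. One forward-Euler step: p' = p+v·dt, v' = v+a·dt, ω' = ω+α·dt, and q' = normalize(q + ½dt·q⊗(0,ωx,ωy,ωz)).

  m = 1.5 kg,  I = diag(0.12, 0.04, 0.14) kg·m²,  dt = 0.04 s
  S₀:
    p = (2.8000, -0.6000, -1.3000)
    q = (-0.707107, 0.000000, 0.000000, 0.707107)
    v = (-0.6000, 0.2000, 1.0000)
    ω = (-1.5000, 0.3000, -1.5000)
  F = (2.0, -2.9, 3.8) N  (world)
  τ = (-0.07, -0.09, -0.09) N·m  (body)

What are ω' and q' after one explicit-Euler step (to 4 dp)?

ω' = (-1.5083, 0.2550, -1.5360)
q' = (-0.6853, 0.0170, -0.0254, 0.7277)

α = I⁻¹(τ − ω×Iω) = (-0.2083, -1.1250, -0.9000)
new body rate ω' = (-1.5083, 0.2550, -1.5360)
2q̇ = q⊗(0,ω) = (1.0606605, 0.8485284, -1.2727926, 1.0606605)
updated quaternion q' = (-0.6853, 0.0170, -0.0254, 0.7277)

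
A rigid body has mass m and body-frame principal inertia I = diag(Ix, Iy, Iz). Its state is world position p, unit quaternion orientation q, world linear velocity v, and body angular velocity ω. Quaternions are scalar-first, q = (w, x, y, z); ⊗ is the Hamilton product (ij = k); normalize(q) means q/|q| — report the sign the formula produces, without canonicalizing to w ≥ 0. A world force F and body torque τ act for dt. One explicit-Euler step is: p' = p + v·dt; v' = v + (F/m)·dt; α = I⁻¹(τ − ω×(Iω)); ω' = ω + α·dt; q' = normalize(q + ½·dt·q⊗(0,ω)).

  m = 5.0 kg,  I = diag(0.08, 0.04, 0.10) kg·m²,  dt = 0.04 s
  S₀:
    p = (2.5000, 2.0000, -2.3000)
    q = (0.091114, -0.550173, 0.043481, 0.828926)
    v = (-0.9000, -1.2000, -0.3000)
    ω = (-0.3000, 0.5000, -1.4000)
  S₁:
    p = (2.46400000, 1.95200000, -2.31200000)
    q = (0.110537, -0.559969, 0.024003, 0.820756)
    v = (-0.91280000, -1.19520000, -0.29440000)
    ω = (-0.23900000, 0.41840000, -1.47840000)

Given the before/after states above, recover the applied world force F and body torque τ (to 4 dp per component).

ω₁ − ω₀ = (0.06100000, -0.08160000, -0.07840000)
ω₀×(Iω₀) = (-0.0420, -0.0084, 0.0060)
applied torque τ = (0.0800, -0.0900, -0.1900)
v₁ − v₀ = (-0.01280000, 0.00480000, 0.00560000)
F = m·Δv/dt = (-1.6000, 0.6000, 0.7000)

F = (-1.6000, 0.6000, 0.7000)
τ = (0.0800, -0.0900, -0.1900)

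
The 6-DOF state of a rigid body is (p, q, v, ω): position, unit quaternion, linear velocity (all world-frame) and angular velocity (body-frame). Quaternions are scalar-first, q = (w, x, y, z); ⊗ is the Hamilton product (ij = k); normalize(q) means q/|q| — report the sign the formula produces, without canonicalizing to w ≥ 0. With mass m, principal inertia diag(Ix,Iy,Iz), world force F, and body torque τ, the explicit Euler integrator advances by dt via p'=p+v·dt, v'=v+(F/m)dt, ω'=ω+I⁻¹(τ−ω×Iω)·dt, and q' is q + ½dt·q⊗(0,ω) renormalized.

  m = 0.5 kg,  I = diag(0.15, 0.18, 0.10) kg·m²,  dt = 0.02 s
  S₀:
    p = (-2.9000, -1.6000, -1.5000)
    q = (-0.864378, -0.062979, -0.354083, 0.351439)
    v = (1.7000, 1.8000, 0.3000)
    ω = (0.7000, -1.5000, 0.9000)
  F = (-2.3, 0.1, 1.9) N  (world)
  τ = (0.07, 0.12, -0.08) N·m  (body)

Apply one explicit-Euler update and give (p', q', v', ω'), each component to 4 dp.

gyro term ω×Iω = (0.1080, 0.0315, -0.0315)
angular accel α = (-0.2533, 0.4917, -0.4850)
ω + α·dt = (0.6949, -1.4902, 0.8903)
2q̇ = q⊗(0,ω) = (-0.8033343, -0.3965808, 1.5992554, -0.4356136)
q + ½dt·q⊗(0,ω), renormalized = (-0.8723, -0.0669, -0.3380, 0.3470)
p + v·dt = (-2.8660, -1.5640, -1.4940)
v' = v + a·dt = (1.6080, 1.8040, 0.3760)

p' = (-2.8660, -1.5640, -1.4940)
q' = (-0.8723, -0.0669, -0.3380, 0.3470)
v' = (1.6080, 1.8040, 0.3760)
ω' = (0.6949, -1.4902, 0.8903)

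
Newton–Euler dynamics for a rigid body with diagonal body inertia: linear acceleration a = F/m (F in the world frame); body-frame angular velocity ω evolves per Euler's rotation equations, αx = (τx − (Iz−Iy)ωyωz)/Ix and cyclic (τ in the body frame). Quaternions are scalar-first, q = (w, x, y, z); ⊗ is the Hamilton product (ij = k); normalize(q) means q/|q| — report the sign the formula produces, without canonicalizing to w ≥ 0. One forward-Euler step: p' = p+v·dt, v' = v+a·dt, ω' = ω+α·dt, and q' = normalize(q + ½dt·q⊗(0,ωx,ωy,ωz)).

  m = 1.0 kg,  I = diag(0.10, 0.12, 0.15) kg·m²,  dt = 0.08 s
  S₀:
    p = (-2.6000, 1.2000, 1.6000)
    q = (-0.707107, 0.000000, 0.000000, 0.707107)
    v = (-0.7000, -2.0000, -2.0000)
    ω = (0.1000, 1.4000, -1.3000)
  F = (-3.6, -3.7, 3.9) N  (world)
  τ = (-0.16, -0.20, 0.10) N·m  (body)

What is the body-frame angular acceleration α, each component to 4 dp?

precession coupling ω×(Iω) = (-0.0546, 0.0065, 0.0028)
α = I⁻¹(τ − ω×Iω) = (-1.0540, -1.7208, 0.6480)

α = (-1.0540, -1.7208, 0.6480)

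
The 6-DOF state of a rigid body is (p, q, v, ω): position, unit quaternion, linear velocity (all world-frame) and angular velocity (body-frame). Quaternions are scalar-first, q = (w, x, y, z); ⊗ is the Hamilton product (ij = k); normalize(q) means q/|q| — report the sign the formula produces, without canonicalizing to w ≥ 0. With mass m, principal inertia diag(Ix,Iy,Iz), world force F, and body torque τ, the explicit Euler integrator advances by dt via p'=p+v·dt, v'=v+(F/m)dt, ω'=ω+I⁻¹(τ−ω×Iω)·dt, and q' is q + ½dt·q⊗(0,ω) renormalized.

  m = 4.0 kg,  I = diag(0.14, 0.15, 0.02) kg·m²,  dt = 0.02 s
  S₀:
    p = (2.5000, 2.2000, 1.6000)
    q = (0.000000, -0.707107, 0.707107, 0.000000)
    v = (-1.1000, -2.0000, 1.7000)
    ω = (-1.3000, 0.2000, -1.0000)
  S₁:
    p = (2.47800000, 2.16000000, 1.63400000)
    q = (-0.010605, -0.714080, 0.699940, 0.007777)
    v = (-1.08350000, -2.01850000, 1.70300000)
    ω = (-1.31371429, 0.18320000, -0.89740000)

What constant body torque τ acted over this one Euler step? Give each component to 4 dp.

ω₁ − ω₀ = (-0.01371429, -0.01680000, 0.10260000)
precession coupling = (0.0260, 0.1560, -0.0026)
I·α + gyro = (-0.0700, 0.0300, 0.1000)

τ = (-0.0700, 0.0300, 0.1000)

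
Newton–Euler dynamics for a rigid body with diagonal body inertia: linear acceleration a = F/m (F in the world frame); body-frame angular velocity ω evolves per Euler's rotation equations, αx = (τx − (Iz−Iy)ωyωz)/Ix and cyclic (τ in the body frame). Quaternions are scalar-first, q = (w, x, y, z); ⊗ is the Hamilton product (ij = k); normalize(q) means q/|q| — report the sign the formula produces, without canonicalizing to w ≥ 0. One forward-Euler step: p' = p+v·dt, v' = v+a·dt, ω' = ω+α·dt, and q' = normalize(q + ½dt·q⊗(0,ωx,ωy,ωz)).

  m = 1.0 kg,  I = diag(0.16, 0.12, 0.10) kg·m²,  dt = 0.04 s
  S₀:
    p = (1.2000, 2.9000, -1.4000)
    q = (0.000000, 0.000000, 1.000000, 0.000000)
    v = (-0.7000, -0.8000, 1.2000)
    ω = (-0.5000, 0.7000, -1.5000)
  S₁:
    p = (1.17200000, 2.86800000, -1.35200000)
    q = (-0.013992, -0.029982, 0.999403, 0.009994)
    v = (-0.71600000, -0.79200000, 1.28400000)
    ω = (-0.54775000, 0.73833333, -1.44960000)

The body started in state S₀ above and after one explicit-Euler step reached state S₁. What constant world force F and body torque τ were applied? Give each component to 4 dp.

ω₁ − ω₀ = (-0.04775000, 0.03833333, 0.05040000)
precession coupling = (0.0210, 0.0450, 0.0140)
applied torque τ = (-0.1700, 0.1600, 0.1400)
v₁ − v₀ = (-0.01600000, 0.00800000, 0.08400000)
applied force F = (-0.4000, 0.2000, 2.1000)

F = (-0.4000, 0.2000, 2.1000)
τ = (-0.1700, 0.1600, 0.1400)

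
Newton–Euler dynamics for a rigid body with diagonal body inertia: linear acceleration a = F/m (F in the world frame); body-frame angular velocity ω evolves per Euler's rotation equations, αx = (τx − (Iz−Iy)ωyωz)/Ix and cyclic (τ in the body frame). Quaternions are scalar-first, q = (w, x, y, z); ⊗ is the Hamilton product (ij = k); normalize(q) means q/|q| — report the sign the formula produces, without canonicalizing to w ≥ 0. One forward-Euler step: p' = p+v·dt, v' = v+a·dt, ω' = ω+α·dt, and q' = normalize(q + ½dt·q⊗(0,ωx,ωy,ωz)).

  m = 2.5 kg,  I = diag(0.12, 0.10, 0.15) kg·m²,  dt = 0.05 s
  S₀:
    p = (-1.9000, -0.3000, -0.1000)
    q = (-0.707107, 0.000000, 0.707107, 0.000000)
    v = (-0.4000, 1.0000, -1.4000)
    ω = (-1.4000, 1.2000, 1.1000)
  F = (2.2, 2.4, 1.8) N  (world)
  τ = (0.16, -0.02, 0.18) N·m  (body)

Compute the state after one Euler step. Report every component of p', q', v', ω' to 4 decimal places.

a = F/m = (0.8800, 0.9600, 0.7200)
new position p' = (-1.9200, -0.2500, -0.1700)
v' = v + a·dt = (-0.3560, 1.0480, -1.3640)
gyro term ω×Iω = (0.0660, 0.0462, 0.0336)
(τ − ω×Iω)/I = (0.7833, -0.6620, 0.9760)
new body rate ω' = (-1.3608, 1.1669, 1.1488)
2q̇ = q⊗(0,ω) = (-0.8485284, 1.7677675, -0.8485284, 0.2121321)
q' = normalize(q + ½dt·q⊗(0,ω)) = (-0.7273, 0.0441, 0.6849, 0.0053)

p' = (-1.9200, -0.2500, -0.1700)
q' = (-0.7273, 0.0441, 0.6849, 0.0053)
v' = (-0.3560, 1.0480, -1.3640)
ω' = (-1.3608, 1.1669, 1.1488)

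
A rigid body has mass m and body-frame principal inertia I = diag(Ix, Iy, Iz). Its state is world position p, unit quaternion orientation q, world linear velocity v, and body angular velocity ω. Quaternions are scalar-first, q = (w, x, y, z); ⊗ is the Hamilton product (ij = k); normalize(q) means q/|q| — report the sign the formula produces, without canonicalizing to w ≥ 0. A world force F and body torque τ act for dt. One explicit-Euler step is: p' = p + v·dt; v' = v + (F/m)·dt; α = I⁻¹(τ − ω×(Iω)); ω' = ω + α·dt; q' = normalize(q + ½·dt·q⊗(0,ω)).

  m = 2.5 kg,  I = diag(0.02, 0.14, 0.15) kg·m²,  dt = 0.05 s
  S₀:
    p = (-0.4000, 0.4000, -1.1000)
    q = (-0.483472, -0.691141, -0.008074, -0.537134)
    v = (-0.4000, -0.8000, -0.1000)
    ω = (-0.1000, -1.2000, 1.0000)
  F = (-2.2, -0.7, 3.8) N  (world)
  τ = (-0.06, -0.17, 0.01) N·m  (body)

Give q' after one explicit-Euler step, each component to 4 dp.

2q̇ = q⊗(0,ω) = (0.4583311, -0.6042876, 1.3250208, 0.3450898)
q' = normalize(q + ½dt·q⊗(0,ω)) = (-0.4717, -0.7057, 0.0250, -0.5281)

q' = (-0.4717, -0.7057, 0.0250, -0.5281)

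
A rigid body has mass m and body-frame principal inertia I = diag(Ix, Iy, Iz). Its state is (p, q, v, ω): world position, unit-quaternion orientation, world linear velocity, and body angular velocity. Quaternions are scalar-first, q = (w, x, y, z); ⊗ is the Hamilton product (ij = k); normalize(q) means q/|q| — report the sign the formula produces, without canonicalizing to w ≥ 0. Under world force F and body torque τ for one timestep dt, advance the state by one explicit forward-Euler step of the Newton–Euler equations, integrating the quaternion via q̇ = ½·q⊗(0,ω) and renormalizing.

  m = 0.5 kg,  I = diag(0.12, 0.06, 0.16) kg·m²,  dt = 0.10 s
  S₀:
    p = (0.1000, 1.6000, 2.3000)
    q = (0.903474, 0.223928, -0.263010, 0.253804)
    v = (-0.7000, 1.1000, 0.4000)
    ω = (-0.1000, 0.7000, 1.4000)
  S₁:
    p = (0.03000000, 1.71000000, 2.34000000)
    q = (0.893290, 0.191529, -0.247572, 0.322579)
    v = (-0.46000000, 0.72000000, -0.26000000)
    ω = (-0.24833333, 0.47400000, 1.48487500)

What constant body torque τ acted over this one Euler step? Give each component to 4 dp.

τ = (-0.0800, -0.1300, 0.1400)

ω₁ − ω₀ = (-0.14833333, -0.22600000, 0.08487500)
ω₀×(Iω₀) = (0.0980, 0.0056, 0.0042)
applied torque τ = (-0.0800, -0.1300, 0.1400)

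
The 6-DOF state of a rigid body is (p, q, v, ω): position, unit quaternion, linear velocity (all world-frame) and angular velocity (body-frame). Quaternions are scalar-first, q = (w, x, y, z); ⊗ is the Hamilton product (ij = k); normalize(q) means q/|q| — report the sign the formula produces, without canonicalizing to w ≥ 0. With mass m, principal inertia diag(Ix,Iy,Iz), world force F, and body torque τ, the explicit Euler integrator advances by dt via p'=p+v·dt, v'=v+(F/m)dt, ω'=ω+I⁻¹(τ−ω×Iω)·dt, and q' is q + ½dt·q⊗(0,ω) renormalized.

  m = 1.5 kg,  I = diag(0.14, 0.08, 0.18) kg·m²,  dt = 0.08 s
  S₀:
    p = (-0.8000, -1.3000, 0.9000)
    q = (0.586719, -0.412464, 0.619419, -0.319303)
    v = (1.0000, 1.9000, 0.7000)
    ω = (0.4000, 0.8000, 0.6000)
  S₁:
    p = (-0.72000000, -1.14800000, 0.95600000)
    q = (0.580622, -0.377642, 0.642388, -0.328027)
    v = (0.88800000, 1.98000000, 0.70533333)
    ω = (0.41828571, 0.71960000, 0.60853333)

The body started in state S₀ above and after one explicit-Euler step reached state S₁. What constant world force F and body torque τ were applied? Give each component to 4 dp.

rate change Δω = (0.01828571, -0.08040000, 0.00853333)
τ = I·(Δω/dt) + ω₀×(Iω₀) = (0.0800, -0.0900, 0.0000)
Δv = v₁−v₀ = (-0.11200000, 0.08000000, 0.00533333)
m·(v₁−v₀)/dt = (-2.1000, 1.5000, 0.1000)

F = (-2.1000, 1.5000, 0.1000)
τ = (0.0800, -0.0900, 0.0000)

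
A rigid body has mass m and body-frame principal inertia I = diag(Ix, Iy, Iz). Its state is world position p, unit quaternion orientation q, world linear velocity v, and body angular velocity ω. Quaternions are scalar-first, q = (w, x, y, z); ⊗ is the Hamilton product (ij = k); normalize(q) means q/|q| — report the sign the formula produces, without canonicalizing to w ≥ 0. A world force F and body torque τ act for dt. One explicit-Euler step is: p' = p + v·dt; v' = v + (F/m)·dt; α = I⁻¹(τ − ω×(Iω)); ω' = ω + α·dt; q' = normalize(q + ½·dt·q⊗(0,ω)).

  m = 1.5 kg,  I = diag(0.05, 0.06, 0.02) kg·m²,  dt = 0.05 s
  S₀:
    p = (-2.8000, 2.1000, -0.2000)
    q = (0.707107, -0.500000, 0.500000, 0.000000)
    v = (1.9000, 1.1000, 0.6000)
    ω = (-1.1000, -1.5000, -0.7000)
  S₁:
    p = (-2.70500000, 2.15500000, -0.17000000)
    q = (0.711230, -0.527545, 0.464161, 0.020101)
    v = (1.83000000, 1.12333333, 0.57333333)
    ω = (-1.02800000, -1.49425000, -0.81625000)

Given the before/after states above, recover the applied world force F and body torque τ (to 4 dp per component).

F = (-2.1000, 0.7000, -0.8000)
τ = (0.0300, 0.0300, -0.0300)

rate change Δω = (0.07200000, 0.00575000, -0.11625000)
gyro term ω₀×Iω₀ = (-0.0420, 0.0231, 0.0165)
I·α + gyro = (0.0300, 0.0300, -0.0300)
Δv = v₁−v₀ = (-0.07000000, 0.02333333, -0.02666667)
applied force F = (-2.1000, 0.7000, -0.8000)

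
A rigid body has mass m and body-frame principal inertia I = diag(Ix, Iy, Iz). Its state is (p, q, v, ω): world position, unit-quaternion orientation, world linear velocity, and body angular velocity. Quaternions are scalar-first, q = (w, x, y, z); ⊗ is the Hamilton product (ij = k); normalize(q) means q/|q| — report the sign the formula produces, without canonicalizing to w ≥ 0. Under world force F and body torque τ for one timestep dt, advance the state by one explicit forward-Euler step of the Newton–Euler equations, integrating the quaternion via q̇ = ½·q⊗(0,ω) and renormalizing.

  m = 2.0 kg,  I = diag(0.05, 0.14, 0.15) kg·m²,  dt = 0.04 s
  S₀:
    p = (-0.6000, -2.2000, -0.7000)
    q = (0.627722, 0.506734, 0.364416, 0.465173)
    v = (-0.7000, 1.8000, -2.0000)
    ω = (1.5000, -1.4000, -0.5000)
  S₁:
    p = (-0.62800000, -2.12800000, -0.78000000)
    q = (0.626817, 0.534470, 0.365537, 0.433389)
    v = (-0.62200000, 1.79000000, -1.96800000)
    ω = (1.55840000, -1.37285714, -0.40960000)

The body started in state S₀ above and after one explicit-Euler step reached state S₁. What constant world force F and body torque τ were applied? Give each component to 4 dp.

F = (3.9000, -0.5000, 1.6000)
τ = (0.0800, 0.1700, 0.1500)

rate change Δω = (0.05840000, 0.02714286, 0.09040000)
I·α + gyro = (0.0800, 0.1700, 0.1500)
v₁ − v₀ = (0.07800000, -0.01000000, 0.03200000)
F = m·Δv/dt = (3.9000, -0.5000, 1.6000)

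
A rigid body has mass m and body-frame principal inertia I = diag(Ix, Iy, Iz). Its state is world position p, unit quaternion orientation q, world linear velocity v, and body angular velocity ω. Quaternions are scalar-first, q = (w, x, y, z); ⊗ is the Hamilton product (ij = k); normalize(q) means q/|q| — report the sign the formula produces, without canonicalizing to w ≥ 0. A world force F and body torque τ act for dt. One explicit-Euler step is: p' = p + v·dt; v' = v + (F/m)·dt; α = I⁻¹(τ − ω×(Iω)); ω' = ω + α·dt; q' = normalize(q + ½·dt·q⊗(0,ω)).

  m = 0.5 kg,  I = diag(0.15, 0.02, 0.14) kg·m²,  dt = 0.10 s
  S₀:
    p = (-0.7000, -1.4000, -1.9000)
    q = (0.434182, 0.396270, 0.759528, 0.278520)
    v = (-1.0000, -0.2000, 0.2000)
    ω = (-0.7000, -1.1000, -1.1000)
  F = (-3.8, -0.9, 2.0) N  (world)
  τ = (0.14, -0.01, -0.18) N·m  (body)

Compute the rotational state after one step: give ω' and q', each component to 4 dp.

gyro term ω×Iω = (0.1452, 0.0077, -0.1001)
(τ − ω×Iω)/I = (-0.0347, -0.8850, -0.5707)
ω + α·dt = (-0.7035, -1.1885, -1.1571)
q⊗(0,ω) = (1.4192418, -0.8330362, -0.2366672, -0.3818276)
q + ½dt·q⊗(0,ω), renormalized = (0.5033, 0.3533, 0.7450, 0.2585)

ω' = (-0.7035, -1.1885, -1.1571)
q' = (0.5033, 0.3533, 0.7450, 0.2585)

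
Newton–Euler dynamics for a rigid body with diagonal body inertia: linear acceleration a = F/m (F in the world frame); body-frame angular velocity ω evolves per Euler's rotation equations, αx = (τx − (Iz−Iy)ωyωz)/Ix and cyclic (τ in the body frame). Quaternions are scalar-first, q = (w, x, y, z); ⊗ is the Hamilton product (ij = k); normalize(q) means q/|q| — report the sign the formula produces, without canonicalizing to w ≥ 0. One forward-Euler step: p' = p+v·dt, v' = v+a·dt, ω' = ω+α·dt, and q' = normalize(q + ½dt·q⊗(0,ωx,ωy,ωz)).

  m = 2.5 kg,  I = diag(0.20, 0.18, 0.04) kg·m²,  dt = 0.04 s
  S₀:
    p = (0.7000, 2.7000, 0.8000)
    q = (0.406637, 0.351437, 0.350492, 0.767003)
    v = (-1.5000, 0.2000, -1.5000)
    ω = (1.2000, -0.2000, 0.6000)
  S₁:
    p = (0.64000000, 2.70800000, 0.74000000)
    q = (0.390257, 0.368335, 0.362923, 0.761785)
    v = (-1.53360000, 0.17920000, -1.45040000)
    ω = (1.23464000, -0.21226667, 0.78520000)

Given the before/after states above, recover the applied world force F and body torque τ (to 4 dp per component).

Δω = ω₁−ω₀ = (0.03464000, -0.01226667, 0.18520000)
I·α + gyro = (0.1900, 0.0600, 0.1900)
velocity change Δv = (-0.03360000, -0.02080000, 0.04960000)
m·(v₁−v₀)/dt = (-2.1000, -1.3000, 3.1000)

F = (-2.1000, -1.3000, 3.1000)
τ = (0.1900, 0.0600, 0.1900)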